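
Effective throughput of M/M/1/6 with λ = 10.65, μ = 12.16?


ρ = 0.8758; P_K = (1−ρ)ρ^6/(1−ρ^7) = 0.092681
λ_eff = λ(1 − P_K) = 10.65·(1 − 0.092681) = 10.65·0.907319 = 9.6629 /hr

Final: 9.6629 /hr


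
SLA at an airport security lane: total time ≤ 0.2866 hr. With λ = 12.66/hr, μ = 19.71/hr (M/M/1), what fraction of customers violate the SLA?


W ~ Exponential(μ−λ) for M/M/1.
μ − λ = 19.71 − 12.66 = 7.0500
P(W > t) = e^{−(μ−λ)t} = e^{−2.0205} = 0.132585

Final: 0.132585


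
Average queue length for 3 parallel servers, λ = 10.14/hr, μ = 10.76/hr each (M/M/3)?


a = λ/μ = 0.9424; ρ = a/3 = 0.3141
P₀ = 0.386132
Lq = P₀·a^c·ρ / (c!·(1−ρ)²) = 0.386132·0.83691·0.3141/(6·0.47042)
= 0.03596

Final: 0.03596


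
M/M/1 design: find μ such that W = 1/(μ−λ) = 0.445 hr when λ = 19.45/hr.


W = 1/(μ−λ) ⇒ μ − λ = 1/W = 1/0.445 = 2.2472
μ = λ + 1/W = 19.45 + 2.2472 = 21.6972 per hr

Final: 21.6972 /hr


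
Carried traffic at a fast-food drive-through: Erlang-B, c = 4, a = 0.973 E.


B(4,0.973) = 0.014161 (Erlang-B)
Carried load = a(1 − B) = 0.973·(1 − 0.014161) = 0.973·0.985839 = 0.9592 E

Final: 0.9592 Erlangs


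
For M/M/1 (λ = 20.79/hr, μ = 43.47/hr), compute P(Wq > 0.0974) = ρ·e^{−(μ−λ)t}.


ρ = 20.79/43.47 = 0.4783
P(Wq > t) = ρ·e^{−(μ−λ)t} = 0.4783·e^{−2.2090}
= 0.4783·0.109807 = 0.052516

Final: 0.052516


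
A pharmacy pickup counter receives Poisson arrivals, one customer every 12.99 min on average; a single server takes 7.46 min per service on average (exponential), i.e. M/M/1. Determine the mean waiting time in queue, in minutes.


λ = 60/12.99 = 4.6189 /hr
μ = 60/7.46 = 8.0429 /hr
ρ = λ/μ = 4.6189/8.0429 = 0.5743
Wq = ρ/(μ−λ) = 0.5743/(8.0429−4.6189) = 0.16773 hr
In minutes: 0.16773·60 = 10.064 min

Final: 10.064 min


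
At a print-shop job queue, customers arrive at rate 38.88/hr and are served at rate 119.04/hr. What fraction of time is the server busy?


ρ = λ/μ = 38.88/119.04 = 0.3266

Final: 0.3266


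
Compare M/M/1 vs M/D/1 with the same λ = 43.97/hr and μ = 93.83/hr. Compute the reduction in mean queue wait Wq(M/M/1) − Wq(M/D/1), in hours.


ρ = 43.97/93.83 = 0.4686
Wq(M/M/1) = ρ/(μ−λ) = 0.4686/49.86 = 0.009399 hr
Wq(M/D/1) = ρ/(2(μ−λ)) = 0.004699 hr
Savings = 0.009399 − 0.004699 = 0.004699 hr

Final: 0.004699 hr


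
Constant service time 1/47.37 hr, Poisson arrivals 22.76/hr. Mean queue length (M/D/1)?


ρ = 22.76/47.37 = 0.4805
M/D/1: Lq = ρ²/(2(1−ρ)) = 0.2309/(2·0.5195) = 0.22218

Final: 0.22218


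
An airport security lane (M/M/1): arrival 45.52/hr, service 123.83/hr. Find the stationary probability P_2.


ρ = 45.52/123.83 = 0.3676
P_n = (1−ρ)·ρ^n = (1 − 0.3676)·0.3676^2 = 0.6324·0.135130 = 0.085456

Final: 0.085456


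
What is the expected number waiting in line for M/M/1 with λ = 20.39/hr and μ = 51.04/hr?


ρ = 20.39/51.04 = 0.3995
Lq = ρ²/(1−ρ) = 0.1596/0.6005 = 0.2658

Final: 0.2658


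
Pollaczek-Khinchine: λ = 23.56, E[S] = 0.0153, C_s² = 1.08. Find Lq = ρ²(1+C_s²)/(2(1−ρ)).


ρ = λ·E[S] = 23.56·0.0153 = 0.3605
Lq = ρ²(1+C_s²)/(2(1−ρ)) = 0.1299·(1+1.08)/(2·0.6395)
= 0.1299·2.0800/1.2791 = 0.21130

Final: 0.21130


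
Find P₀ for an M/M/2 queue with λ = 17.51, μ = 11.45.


a = λ/μ = 17.51/11.45 = 1.5293; ρ = a/c = 0.7646
Σ_{k=0}^{1} a^k/k! (terms k=0..1) = 1.00000 + 1.52926 = 2.52926
Tail: a^2/(2!(1−ρ)) = 2.33863/(2·0.2354) = 4.96796
P₀ = 1/(2.52926 + 4.96796) = 1/7.49722 = 0.133383

Final: 0.133383


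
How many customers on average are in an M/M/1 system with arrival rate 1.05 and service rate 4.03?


ρ = λ/μ = 1.05/4.03 = 0.2605
L = ρ/(1−ρ) = 0.2605/(1 − 0.2605) = 0.2605/0.7395 = 0.3523

Final: 0.3523


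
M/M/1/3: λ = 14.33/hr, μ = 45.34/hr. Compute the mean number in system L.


ρ = 14.33/45.34 = 0.3161
L = ρ[1 − (K+1)ρ^K + Kρ^(K+1)] / [(1−ρ)(1−ρ^(K+1))]
Numerator: 0.3161·(1 − 4·0.031571 + 3·0.009978) = 0.285604
Denominator: (0.6839)·(0.990022) = 0.677119
L = 0.285604/0.677119 = 0.4218

Final: 0.4218


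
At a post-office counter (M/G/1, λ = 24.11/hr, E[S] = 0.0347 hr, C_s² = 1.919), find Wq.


ρ = λ·E[S] = 24.11·0.0347 = 0.8366
E[S²] = E[S]²(1+C_s²) = 0.0347²·(1+1.919) = 0.003515
Wq = λ·E[S²]/(2(1−ρ)) = 24.11·0.003515/(2·0.1634) = 0.25933 hr

Final: 0.25933 hr


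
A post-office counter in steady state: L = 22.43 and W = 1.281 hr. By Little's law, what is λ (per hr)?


λ = L/W = 22.43/1.281 = 17.5098 /hr

Final: 17.5098 /hr


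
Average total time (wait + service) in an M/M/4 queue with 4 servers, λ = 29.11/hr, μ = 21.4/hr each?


a = 1.3603; ρ = 0.3401; P₀ = 0.255028
Lq = P₀·a^c·ρ/(c!(1−ρ)²) = 0.02841
Wq = Lq/λ = 0.02841/29.11 = 0.0009759 hr
W = Wq + 1/μ = 0.0009759 + 0.04673 = 0.04770 hr

Final: 0.04770 hr


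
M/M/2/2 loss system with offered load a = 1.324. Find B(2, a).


B(c,a) = (a^c/c!) / Σ_{k=0}^{c} a^k/k!
a^2/2! = 0.876488
Σ terms (k=0..2): 1.00000 + 1.32400 + 0.87649 = 3.200488
B = 0.876488/3.200488 = 0.273861

Final: 0.273861


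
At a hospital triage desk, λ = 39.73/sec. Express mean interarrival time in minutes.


Mean interarrival time = 1/λ = 1/39.73 second = 0.02517 second
In minutes: 0.02517 × 0.0166667 = 0.0004195 min

Final: 0.0004195 min


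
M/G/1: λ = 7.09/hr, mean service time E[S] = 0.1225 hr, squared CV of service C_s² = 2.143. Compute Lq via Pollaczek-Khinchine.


ρ = λ·E[S] = 7.09·0.1225 = 0.8685
Lq = ρ²(1+C_s²)/(2(1−ρ)) = 0.7543·(1+2.143)/(2·0.1315)
= 0.7543·3.1430/0.2630 = 9.01646

Final: 9.01646


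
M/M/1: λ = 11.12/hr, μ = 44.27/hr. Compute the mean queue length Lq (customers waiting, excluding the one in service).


ρ = 11.12/44.27 = 0.2512
Lq = ρ²/(1−ρ) = 0.06309/0.7488 = 0.08426

Final: 0.08426


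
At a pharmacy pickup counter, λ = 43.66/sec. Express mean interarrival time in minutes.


Mean interarrival time = 1/λ = 1/43.66 second = 0.02290 second
In minutes: 0.02290 × 0.0166667 = 0.0003817 min

Final: 0.0003817 min


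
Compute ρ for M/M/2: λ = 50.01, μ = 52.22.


ρ = λ/(cμ) = 50.01/(2·52.22) = 50.01/104.44 = 0.4788

Final: 0.4788


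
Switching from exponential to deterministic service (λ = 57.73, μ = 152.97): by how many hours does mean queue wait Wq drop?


ρ = 57.73/152.97 = 0.3774
Wq(M/M/1) = ρ/(μ−λ) = 0.3774/95.24 = 0.003963 hr
Wq(M/D/1) = ρ/(2(μ−λ)) = 0.001981 hr
Savings = 0.003963 − 0.001981 = 0.001981 hr

Final: 0.001981 hr


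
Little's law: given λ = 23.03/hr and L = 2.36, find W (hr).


W = L/λ = 2.36/23.03 = 0.1025 hr

Final: 0.1025 hr


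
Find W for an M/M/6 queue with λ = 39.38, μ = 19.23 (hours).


a = 2.0478; ρ = 0.3413; P₀ = 0.128793
Lq = P₀·a^c·ρ/(c!(1−ρ)²) = 0.01038
Wq = Lq/λ = 0.01038/39.38 = 0.0002635 hr
W = Wq + 1/μ = 0.0002635 + 0.05200 = 0.05227 hr

Final: 0.05227 hr


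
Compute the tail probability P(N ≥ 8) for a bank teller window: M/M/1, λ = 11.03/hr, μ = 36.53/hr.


ρ = 11.03/36.53 = 0.3019
P(N ≥ n) = ρ^n = 0.3019^8 = 0.00006909

Final: 0.00006909


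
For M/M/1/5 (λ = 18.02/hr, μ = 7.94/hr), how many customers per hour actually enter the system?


ρ = 2.2695; P_K = (1−ρ)ρ^5/(1−ρ^6) = 0.563502
λ_eff = λ(1 − P_K) = 18.02·(1 − 0.563502) = 18.02·0.436498 = 7.8657 /hr

Final: 7.8657 /hr


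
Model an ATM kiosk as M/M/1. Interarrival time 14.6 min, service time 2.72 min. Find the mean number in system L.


λ = 60/14.6 = 4.1096 /hr
μ = 60/2.72 = 22.0588 /hr
ρ = λ/μ = 4.1096/22.0588 = 0.1863
L = ρ/(1−ρ) = 0.1863/0.8137 = 0.2290

Final: 0.2290


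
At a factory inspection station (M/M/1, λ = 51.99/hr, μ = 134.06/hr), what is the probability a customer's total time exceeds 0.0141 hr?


W ~ Exponential(μ−λ) for M/M/1.
μ − λ = 134.06 − 51.99 = 82.0700
P(W > t) = e^{−(μ−λ)t} = e^{−1.1572} = 0.314369

Final: 0.314369


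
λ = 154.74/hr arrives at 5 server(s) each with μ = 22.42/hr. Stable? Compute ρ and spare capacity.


Total capacity cμ = 5·22.42 = 112.10/hr
ρ = λ/(cμ) = 154.74/112.10 = 1.3804
Stable ⇔ ρ < 1: NO
Spare capacity = cμ − λ = 112.10 − 154.74 = -42.64/hr

Final: ρ = 1.3804; unstable; margin = -42.64/hr


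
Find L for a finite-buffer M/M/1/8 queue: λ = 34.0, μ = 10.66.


ρ = 34.0/10.66 = 3.1895
L = ρ[1 − (K+1)ρ^K + Kρ^(K+1)] / [(1−ρ)(1−ρ^(K+1))]
Numerator: 3.1895·(1 − 9·10709.611058 + 8·34158.234145) = 564158.790196
Denominator: (-2.1895)·(-34157.234145) = 74787.039862
L = 564158.790196/74787.039862 = 7.5435

Final: 7.5435


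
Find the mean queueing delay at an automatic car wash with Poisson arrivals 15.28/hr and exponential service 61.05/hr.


ρ = 15.28/61.05 = 0.2503
Wq = ρ/(μ−λ) = 0.2503/(61.05 − 15.28) = 0.2503/45.77 = 0.005468 hr

Final: 0.005468 hr


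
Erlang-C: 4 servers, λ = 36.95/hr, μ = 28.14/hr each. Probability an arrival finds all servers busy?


a = λ/μ = 1.3131; ρ = a/4 = 0.3283
P₀ = 0.267602 (from M/M/c formula)
C(c,a) = [a^c/(c!(1−ρ))]·P₀ = [2.97277/(24·0.6717)]·0.267602
= 0.18440·0.267602 = 0.049345

Final: 0.049345


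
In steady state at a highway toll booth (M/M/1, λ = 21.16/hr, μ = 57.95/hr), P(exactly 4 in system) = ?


ρ = 21.16/57.95 = 0.3651
P_n = (1−ρ)·ρ^n = (1 − 0.3651)·0.3651^4 = 0.6349·0.017777 = 0.011286

Final: 0.011286


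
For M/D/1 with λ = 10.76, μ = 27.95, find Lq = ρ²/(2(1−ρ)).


ρ = 10.76/27.95 = 0.3850
M/D/1: Lq = ρ²/(2(1−ρ)) = 0.1482/(2·0.6150) = 0.12049

Final: 0.12049


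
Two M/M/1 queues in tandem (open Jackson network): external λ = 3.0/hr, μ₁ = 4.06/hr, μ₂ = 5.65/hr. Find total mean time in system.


Each node sees arrival rate λ = 3.0/hr (tandem ⇒ throughput preserved).
W₁ = 1/(μ₁−λ) = 1/(4.06−3.0) = 0.94340 hr
W₂ = 1/(μ₂−λ) = 1/(5.65−3.0) = 0.37736 hr
W_total = W₁ + W₂ = 0.94340 + 0.37736 = 1.32075 hr

Final: 1.32075 hr


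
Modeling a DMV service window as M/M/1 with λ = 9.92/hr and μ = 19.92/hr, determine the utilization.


ρ = λ/μ = 9.92/19.92 = 0.4980

Final: 0.4980


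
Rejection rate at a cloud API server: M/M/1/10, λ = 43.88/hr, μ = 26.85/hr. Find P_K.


ρ = λ/μ = 43.88/26.85 = 1.6343
P_K = (1−ρ)ρ^K/(1−ρ^(K+1)) = (-0.6343·135.901199)/(1 − 222.098496)
= -86.197297/-221.098496 = 0.389859

Final: 0.389859


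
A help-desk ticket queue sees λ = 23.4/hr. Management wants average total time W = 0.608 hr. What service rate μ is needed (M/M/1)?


W = 1/(μ−λ) ⇒ μ − λ = 1/W = 1/0.608 = 1.6447
μ = λ + 1/W = 23.4 + 1.6447 = 25.0447 per hr

Final: 25.0447 /hr


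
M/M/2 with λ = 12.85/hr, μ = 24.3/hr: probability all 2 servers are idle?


a = λ/μ = 12.85/24.3 = 0.5288; ρ = a/c = 0.2644
Σ_{k=0}^{1} a^k/k! (terms k=0..1) = 1.00000 + 0.52881 = 1.52881
Tail: a^2/(2!(1−ρ)) = 0.27964/(2·0.7356) = 0.19007
P₀ = 1/(1.52881 + 0.19007) = 1/1.71888 = 0.581774

Final: 0.581774


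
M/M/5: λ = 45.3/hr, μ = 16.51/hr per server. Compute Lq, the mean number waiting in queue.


a = λ/μ = 2.7438; ρ = a/5 = 0.5488
P₀ = 0.061789
Lq = P₀·a^c·ρ / (c!·(1−ρ)²) = 0.061789·155.50904·0.5488/(120·0.20362)
= 0.21580

Final: 0.21580


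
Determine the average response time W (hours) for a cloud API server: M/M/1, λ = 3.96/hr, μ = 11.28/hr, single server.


W = 1/(μ−λ) = 1/(11.28 − 3.96) = 1/7.32 = 0.1366 hr

Final: 0.1366 hr


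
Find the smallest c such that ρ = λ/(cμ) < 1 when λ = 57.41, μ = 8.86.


Stability requires cμ > λ ⇔ c > λ/μ.
λ/μ = 57.41/8.86 = 6.4797
Minimum integer c = ⌊6.4797⌋ + 1 = 7
Check: 7·8.86 = 62.02 > 57.41, while 6·8.86 = 53.16 ≤ 57.41

Final: 7 servers


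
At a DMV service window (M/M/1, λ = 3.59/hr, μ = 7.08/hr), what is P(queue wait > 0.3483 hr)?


ρ = 3.59/7.08 = 0.5071
P(Wq > t) = ρ·e^{−(μ−λ)t} = 0.5071·e^{−1.2156}
= 0.5071·0.296542 = 0.150365

Final: 0.150365


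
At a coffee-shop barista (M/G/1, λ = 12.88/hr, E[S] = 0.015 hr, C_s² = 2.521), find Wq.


ρ = λ·E[S] = 12.88·0.015 = 0.1932
E[S²] = E[S]²(1+C_s²) = 0.015²·(1+2.521) = 0.0007922
Wq = λ·E[S²]/(2(1−ρ)) = 12.88·0.0007922/(2·0.8068) = 0.006324 hr

Final: 0.006324 hr


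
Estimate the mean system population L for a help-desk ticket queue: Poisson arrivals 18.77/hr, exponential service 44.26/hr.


ρ = λ/μ = 18.77/44.26 = 0.4241
L = ρ/(1−ρ) = 0.4241/(1 − 0.4241) = 0.4241/0.5759 = 0.7364

Final: 0.7364


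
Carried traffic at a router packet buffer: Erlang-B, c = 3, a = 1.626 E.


B(3,1.626) = 0.153607 (Erlang-B)
Carried load = a(1 − B) = 1.626·(1 − 0.153607) = 1.626·0.846393 = 1.3762 E

Final: 1.3762 Erlangs


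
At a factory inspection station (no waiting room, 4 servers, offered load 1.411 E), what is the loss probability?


B(c,a) = (a^c/c!) / Σ_{k=0}^{c} a^k/k!
a^4/4! = 0.165157
Σ terms (k=0..4): 1.00000 + 1.41100 + 0.99546 + 0.46820 + 0.16516 = 4.039816
B = 0.165157/4.039816 = 0.040882

Final: 0.040882


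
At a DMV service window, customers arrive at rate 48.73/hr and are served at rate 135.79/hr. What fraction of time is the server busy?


ρ = λ/μ = 48.73/135.79 = 0.3589

Final: 0.3589


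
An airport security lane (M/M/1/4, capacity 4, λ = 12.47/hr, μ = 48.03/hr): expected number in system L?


ρ = 12.47/48.03 = 0.2596
L = ρ[1 − (K+1)ρ^K + Kρ^(K+1)] / [(1−ρ)(1−ρ^(K+1))]
Numerator: 0.2596·(1 − 5·0.004544 + 4·0.001180) = 0.254956
Denominator: (0.7404)·(0.998820) = 0.739497
L = 0.254956/0.739497 = 0.3448

Final: 0.3448


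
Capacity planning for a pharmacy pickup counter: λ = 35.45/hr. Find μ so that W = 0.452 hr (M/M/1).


W = 1/(μ−λ) ⇒ μ − λ = 1/W = 1/0.452 = 2.2124
μ = λ + 1/W = 35.45 + 2.2124 = 37.6624 per hr

Final: 37.6624 /hr


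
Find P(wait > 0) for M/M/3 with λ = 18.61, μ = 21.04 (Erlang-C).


a = λ/μ = 0.8845; ρ = a/3 = 0.2948
P₀ = 0.409965 (from M/M/c formula)
C(c,a) = [a^c/(c!(1−ρ))]·P₀ = [0.69199/(6·0.7052)]·0.409965
= 0.16355·0.409965 = 0.067051

Final: 0.067051


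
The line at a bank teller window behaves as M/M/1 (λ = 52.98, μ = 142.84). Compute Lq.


ρ = 52.98/142.84 = 0.3709
Lq = ρ²/(1−ρ) = 0.1376/0.6291 = 0.2187

Final: 0.2187


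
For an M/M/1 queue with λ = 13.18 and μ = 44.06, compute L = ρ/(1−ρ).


ρ = λ/μ = 13.18/44.06 = 0.2991
L = ρ/(1−ρ) = 0.2991/(1 − 0.2991) = 0.2991/0.7009 = 0.4268

Final: 0.4268


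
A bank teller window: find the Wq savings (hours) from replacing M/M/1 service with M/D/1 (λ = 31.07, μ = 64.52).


ρ = 31.07/64.52 = 0.4816
Wq(M/M/1) = ρ/(μ−λ) = 0.4816/33.45 = 0.01440 hr
Wq(M/D/1) = ρ/(2(μ−λ)) = 0.007198 hr
Savings = 0.01440 − 0.007198 = 0.007198 hr

Final: 0.007198 hr


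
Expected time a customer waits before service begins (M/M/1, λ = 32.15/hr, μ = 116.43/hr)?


ρ = 32.15/116.43 = 0.2761
Wq = ρ/(μ−λ) = 0.2761/(116.43 − 32.15) = 0.2761/84.28 = 0.003276 hr

Final: 0.003276 hr


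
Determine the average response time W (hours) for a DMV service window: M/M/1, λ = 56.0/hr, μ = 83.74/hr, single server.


W = 1/(μ−λ) = 1/(83.74 − 56.0) = 1/27.74 = 0.03605 hr

Final: 0.03605 hr


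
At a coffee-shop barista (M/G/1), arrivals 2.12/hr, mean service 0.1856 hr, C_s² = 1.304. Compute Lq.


ρ = λ·E[S] = 2.12·0.1856 = 0.3935
Lq = ρ²(1+C_s²)/(2(1−ρ)) = 0.1548·(1+1.304)/(2·0.6065)
= 0.1548·2.3040/1.2131 = 0.29406

Final: 0.29406


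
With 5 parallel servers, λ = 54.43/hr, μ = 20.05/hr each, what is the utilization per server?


ρ = λ/(cμ) = 54.43/(5·20.05) = 54.43/100.25 = 0.5429

Final: 0.5429


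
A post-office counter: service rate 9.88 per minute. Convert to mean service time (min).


Mean service time = 1/μ = 1/9.88 minute = 0.10121 minute
In minutes: 0.10121 × 1 = 0.1012 min

Final: 0.1012 min


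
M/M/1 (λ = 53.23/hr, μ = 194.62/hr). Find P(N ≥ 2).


ρ = 53.23/194.62 = 0.2735
P(N ≥ n) = ρ^n = 0.2735^2 = 0.074806

Final: 0.074806


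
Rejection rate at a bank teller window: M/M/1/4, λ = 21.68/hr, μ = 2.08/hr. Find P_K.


ρ = λ/μ = 21.68/2.08 = 10.4231
P_K = (1−ρ)ρ^K/(1−ρ^(K+1)) = (-9.4231·11802.765312)/(1 − 123021.130747)
= -111218.365436/-123020.130747 = 0.904066

Final: 0.904066


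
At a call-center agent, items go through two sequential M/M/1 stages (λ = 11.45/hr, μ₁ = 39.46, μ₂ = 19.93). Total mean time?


Each node sees arrival rate λ = 11.45/hr (tandem ⇒ throughput preserved).
W₁ = 1/(μ₁−λ) = 1/(39.46−11.45) = 0.03570 hr
W₂ = 1/(μ₂−λ) = 1/(19.93−11.45) = 0.11792 hr
W_total = W₁ + W₂ = 0.03570 + 0.11792 = 0.15363 hr

Final: 0.15363 hr


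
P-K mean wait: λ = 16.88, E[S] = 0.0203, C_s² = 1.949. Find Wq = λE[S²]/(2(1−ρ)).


ρ = λ·E[S] = 16.88·0.0203 = 0.3427
E[S²] = E[S]²(1+C_s²) = 0.0203²·(1+1.949) = 0.001215
Wq = λ·E[S²]/(2(1−ρ)) = 16.88·0.001215/(2·0.6573) = 0.01560 hr

Final: 0.01560 hr


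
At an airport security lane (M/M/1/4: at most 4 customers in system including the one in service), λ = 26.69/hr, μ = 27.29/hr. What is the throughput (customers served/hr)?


ρ = 0.9780; P_K = (1−ρ)ρ^4/(1−ρ^5) = 0.191208
λ_eff = λ(1 − P_K) = 26.69·(1 − 0.191208) = 26.69·0.808792 = 21.5867 /hr

Final: 21.5867 /hr


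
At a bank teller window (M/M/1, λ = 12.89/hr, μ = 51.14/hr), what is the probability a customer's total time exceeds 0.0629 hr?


W ~ Exponential(μ−λ) for M/M/1.
μ − λ = 51.14 − 12.89 = 38.2500
P(W > t) = e^{−(μ−λ)t} = e^{−2.4059} = 0.090182

Final: 0.090182


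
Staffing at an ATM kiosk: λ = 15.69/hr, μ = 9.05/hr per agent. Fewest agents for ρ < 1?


Stability requires cμ > λ ⇔ c > λ/μ.
λ/μ = 15.69/9.05 = 1.7337
Minimum integer c = ⌊1.7337⌋ + 1 = 2
Check: 2·9.05 = 18.10 > 15.69, while 1·9.05 = 9.05 ≤ 15.69

Final: 2 servers


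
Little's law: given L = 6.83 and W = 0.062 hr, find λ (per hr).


λ = L/W = 6.83/0.062 = 110.1613 /hr

Final: 110.1613 /hr


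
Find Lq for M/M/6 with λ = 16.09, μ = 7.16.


a = λ/μ = 2.2472; ρ = a/6 = 0.3745
P₀ = 0.105378
Lq = P₀·a^c·ρ / (c!·(1−ρ)²) = 0.105378·128.78288·0.3745/(720·0.39121)
= 0.01805

Final: 0.01805


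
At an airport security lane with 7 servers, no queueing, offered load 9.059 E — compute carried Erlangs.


B(7,9.059) = 0.364547 (Erlang-B)
Carried load = a(1 − B) = 9.059·(1 − 0.364547) = 9.059·0.635453 = 5.7566 E

Final: 5.7566 Erlangs


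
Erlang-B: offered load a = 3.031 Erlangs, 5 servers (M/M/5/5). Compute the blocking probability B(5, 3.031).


B(c,a) = (a^c/c!) / Σ_{k=0}^{c} a^k/k!
a^5/5! = 2.131810
Σ terms (k=0..5): 1.00000 + 3.03100 + 4.59348 + 4.64095 + 3.51668 + 2.13181 = 18.913914
B = 2.131810/18.913914 = 0.112711

Final: 0.112711


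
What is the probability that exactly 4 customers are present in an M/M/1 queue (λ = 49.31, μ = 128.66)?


ρ = 49.31/128.66 = 0.3833
P_n = (1−ρ)·ρ^n = (1 − 0.3833)·0.3833^4 = 0.6167·0.021576 = 0.013307

Final: 0.013307


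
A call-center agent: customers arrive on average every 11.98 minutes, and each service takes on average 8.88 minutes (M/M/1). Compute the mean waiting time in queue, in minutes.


λ = 60/11.98 = 5.0083 /hr
μ = 60/8.88 = 6.7568 /hr
ρ = λ/μ = 5.0083/6.7568 = 0.7412
Wq = ρ/(μ−λ) = 0.7412/(6.7568−5.0083) = 0.42395 hr
In minutes: 0.42395·60 = 25.437 min

Final: 25.437 min


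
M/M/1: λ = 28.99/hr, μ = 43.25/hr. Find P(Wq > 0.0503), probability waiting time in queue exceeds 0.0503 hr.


ρ = 28.99/43.25 = 0.6703
P(Wq > t) = ρ·e^{−(μ−λ)t} = 0.6703·e^{−0.7173}
= 0.6703·0.488079 = 0.327154

Final: 0.327154


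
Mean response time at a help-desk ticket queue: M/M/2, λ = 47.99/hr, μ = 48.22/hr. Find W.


a = 0.9952; ρ = 0.4976; P₀ = 0.335457
Lq = P₀·a^c·ρ/(c!(1−ρ)²) = 0.32755
Wq = Lq/λ = 0.32755/47.99 = 0.006825 hr
W = Wq + 1/μ = 0.006825 + 0.02074 = 0.02756 hr

Final: 0.02756 hr


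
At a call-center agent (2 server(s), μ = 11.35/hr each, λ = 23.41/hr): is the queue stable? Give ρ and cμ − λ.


Total capacity cμ = 2·11.35 = 22.70/hr
ρ = λ/(cμ) = 23.41/22.70 = 1.0313
Stable ⇔ ρ < 1: NO
Spare capacity = cμ − λ = 22.70 − 23.41 = -0.71/hr

Final: ρ = 1.0313; unstable; margin = -0.71/hr


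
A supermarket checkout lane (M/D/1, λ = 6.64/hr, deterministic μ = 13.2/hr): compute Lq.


ρ = 6.64/13.2 = 0.5030
M/D/1: Lq = ρ²/(2(1−ρ)) = 0.2530/(2·0.4970) = 0.25458

Final: 0.25458


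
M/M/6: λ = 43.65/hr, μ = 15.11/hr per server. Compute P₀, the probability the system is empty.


a = λ/μ = 43.65/15.11 = 2.8888; ρ = a/c = 0.4815
Σ_{k=0}^{5} a^k/k! (terms k=0..5) = 1.00000 + 2.88882 + 4.17263 + 4.01798 + 2.90180 + 1.67655 = 16.65778
Tail: a^6/(6!(1−ρ)) = 581.19076/(720·0.5185) = 1.55672
P₀ = 1/(16.65778 + 1.55672) = 1/18.21451 = 0.054901

Final: 0.054901


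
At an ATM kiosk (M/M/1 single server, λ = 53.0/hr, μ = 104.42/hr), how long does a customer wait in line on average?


ρ = 53.0/104.42 = 0.5076
Wq = ρ/(μ−λ) = 0.5076/(104.42 − 53.0) = 0.5076/51.42 = 0.009871 hr

Final: 0.009871 hr


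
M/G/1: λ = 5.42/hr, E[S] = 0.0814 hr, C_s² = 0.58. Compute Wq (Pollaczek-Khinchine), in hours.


ρ = λ·E[S] = 5.42·0.0814 = 0.4412
E[S²] = E[S]²(1+C_s²) = 0.0814²·(1+0.58) = 0.010469
Wq = λ·E[S²]/(2(1−ρ)) = 5.42·0.010469/(2·0.5588) = 0.05077 hr

Final: 0.05077 hr


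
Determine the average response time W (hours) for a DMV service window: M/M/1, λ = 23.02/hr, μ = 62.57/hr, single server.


W = 1/(μ−λ) = 1/(62.57 − 23.02) = 1/39.55 = 0.02528 hr

Final: 0.02528 hr


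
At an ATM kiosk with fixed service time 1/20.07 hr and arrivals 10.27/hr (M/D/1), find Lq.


ρ = 10.27/20.07 = 0.5117
M/D/1: Lq = ρ²/(2(1−ρ)) = 0.2618/(2·0.4883) = 0.26813

Final: 0.26813


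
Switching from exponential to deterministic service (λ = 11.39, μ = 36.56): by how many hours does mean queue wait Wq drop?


ρ = 11.39/36.56 = 0.3115
Wq(M/M/1) = ρ/(μ−λ) = 0.3115/25.17 = 0.01238 hr
Wq(M/D/1) = ρ/(2(μ−λ)) = 0.006189 hr
Savings = 0.01238 − 0.006189 = 0.006189 hr

Final: 0.006189 hr


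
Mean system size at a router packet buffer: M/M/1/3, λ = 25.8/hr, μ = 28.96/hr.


ρ = 25.8/28.96 = 0.8909
L = ρ[1 − (K+1)ρ^K + Kρ^(K+1)] / [(1−ρ)(1−ρ^(K+1))]
Numerator: 0.8909·(1 − 4·0.707072 + 3·0.629919) = 0.054762
Denominator: (0.1091)·(0.370081) = 0.040382
L = 0.054762/0.040382 = 1.3561

Final: 1.3561


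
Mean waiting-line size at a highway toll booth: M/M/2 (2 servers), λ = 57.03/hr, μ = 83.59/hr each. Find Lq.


a = λ/μ = 0.6823; ρ = a/2 = 0.3411
P₀ = 0.491280
Lq = P₀·a^c·ρ / (c!·(1−ρ)²) = 0.491280·0.46548·0.3411/(2·0.43411)
= 0.08985

Final: 0.08985


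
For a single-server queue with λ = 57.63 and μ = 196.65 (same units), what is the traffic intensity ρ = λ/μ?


ρ = λ/μ = 57.63/196.65 = 0.2931

Final: 0.2931


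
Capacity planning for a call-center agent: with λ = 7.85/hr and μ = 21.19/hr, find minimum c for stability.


Stability requires cμ > λ ⇔ c > λ/μ.
λ/μ = 7.85/21.19 = 0.3705
Minimum integer c = ⌊0.3705⌋ + 1 = 1
Check: 1·21.19 = 21.19 > 7.85, while 0·21.19 = 0.00 ≤ 7.85

Final: 1 servers


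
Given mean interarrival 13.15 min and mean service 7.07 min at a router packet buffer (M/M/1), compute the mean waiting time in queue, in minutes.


λ = 60/13.15 = 4.5627 /hr
μ = 60/7.07 = 8.4866 /hr
ρ = λ/μ = 4.5627/8.4866 = 0.5376
Wq = ρ/(μ−λ) = 0.5376/(8.4866−4.5627) = 0.13702 hr
In minutes: 0.13702·60 = 8.221 min

Final: 8.221 min


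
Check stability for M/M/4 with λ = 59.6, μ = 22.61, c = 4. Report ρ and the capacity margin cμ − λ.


Total capacity cμ = 4·22.61 = 90.44/hr
ρ = λ/(cμ) = 59.6/90.44 = 0.6590
Stable ⇔ ρ < 1: YES
Spare capacity = cμ − λ = 90.44 − 59.6 = 30.84/hr

Final: ρ = 0.6590; stable; margin = 30.84/hr


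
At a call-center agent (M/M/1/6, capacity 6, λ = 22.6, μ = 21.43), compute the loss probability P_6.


ρ = λ/μ = 22.6/21.43 = 1.0546
P_K = (1−ρ)ρ^K/(1−ρ^(K+1)) = (-0.05460·1.375681)/(1 − 1.450788)
= -0.075107/-0.450788 = 0.166613

Final: 0.166613


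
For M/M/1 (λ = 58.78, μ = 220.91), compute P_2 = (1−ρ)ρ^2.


ρ = 58.78/220.91 = 0.2661
P_n = (1−ρ)·ρ^n = (1 − 0.2661)·0.2661^2 = 0.7339·0.070799 = 0.051961

Final: 0.051961


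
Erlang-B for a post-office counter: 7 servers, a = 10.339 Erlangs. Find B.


B(c,a) = (a^c/c!) / Σ_{k=0}^{c} a^k/k!
a^7/7! = 2505.643100
Σ terms (k=0..7): 1.00000 + 10.33900 + 53.44746 + 184.19776 + 476.10517 + 984.49028 + 1696.44083 + 2505.64310 = 5911.663599
B = 2505.643100/5911.663599 = 0.423847

Final: 0.423847


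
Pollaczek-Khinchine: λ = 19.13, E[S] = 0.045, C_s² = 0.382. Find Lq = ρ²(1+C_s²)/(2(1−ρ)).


ρ = λ·E[S] = 19.13·0.045 = 0.8608
Lq = ρ²(1+C_s²)/(2(1−ρ)) = 0.7411·(1+0.382)/(2·0.1392)
= 0.7411·1.3820/0.2783 = 3.68002

Final: 3.68002


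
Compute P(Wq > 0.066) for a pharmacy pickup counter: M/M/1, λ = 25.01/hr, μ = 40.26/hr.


ρ = 25.01/40.26 = 0.6212
P(Wq > t) = ρ·e^{−(μ−λ)t} = 0.6212·e^{−1.0065}
= 0.6212·0.365496 = 0.227051

Final: 0.227051


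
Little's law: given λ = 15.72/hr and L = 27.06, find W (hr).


W = L/λ = 27.06/15.72 = 1.7214 hr

Final: 1.7214 hr


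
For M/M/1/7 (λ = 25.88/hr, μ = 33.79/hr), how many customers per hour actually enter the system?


ρ = 0.7659; P_K = (1−ρ)ρ^7/(1−ρ^8) = 0.041054
λ_eff = λ(1 − P_K) = 25.88·(1 − 0.041054) = 25.88·0.958946 = 24.8175 /hr

Final: 24.8175 /hr


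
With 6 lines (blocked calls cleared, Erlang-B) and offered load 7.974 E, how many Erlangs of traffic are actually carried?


B(6,7.974) = 0.388333 (Erlang-B)
Carried load = a(1 − B) = 7.974·(1 − 0.388333) = 7.974·0.611667 = 4.8774 E

Final: 4.8774 Erlangs


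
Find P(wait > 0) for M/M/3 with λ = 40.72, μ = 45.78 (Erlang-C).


a = λ/μ = 0.8895; ρ = a/3 = 0.2965
P₀ = 0.407869 (from M/M/c formula)
C(c,a) = [a^c/(c!(1−ρ))]·P₀ = [0.70371/(6·0.7035)]·0.407869
= 0.16672·0.407869 = 0.067998

Final: 0.067998


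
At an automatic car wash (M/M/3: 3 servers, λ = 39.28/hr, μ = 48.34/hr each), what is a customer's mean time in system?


a = 0.8126; ρ = 0.2709; P₀ = 0.441431
Lq = P₀·a^c·ρ/(c!(1−ρ)²) = 0.02011
Wq = Lq/λ = 0.02011/39.28 = 0.0005120 hr
W = Wq + 1/μ = 0.0005120 + 0.02069 = 0.02120 hr

Final: 0.02120 hr


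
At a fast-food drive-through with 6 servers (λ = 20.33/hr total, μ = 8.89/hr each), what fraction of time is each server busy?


ρ = λ/(cμ) = 20.33/(6·8.89) = 20.33/53.34 = 0.3811

Final: 0.3811


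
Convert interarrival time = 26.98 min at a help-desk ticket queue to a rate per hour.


λ = 1/(interarrival time) in consistent units.
1 hour = 60 min, so λ = 60/26.98 = 2.2239 per hour

Final: 2.2239 /hr


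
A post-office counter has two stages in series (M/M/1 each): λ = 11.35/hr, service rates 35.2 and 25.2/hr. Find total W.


Each node sees arrival rate λ = 11.35/hr (tandem ⇒ throughput preserved).
W₁ = 1/(μ₁−λ) = 1/(35.2−11.35) = 0.04193 hr
W₂ = 1/(μ₂−λ) = 1/(25.2−11.35) = 0.07220 hr
W_total = W₁ + W₂ = 0.04193 + 0.07220 = 0.11413 hr

Final: 0.11413 hr


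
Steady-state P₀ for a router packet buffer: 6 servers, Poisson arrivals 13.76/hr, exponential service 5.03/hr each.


a = λ/μ = 13.76/5.03 = 2.7356; ρ = a/c = 0.4559
Σ_{k=0}^{5} a^k/k! (terms k=0..5) = 1.00000 + 2.73559 + 3.74172 + 3.41193 + 2.33341 + 1.27665 = 14.49929
Tail: a^6/(6!(1−ρ)) = 419.08556/(720·0.5441) = 1.06983
P₀ = 1/(14.49929 + 1.06983) = 1/15.56912 = 0.064230

Final: 0.064230


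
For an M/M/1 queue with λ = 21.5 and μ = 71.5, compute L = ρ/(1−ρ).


ρ = λ/μ = 21.5/71.5 = 0.3007
L = ρ/(1−ρ) = 0.3007/(1 − 0.3007) = 0.3007/0.6993 = 0.4300

Final: 0.4300


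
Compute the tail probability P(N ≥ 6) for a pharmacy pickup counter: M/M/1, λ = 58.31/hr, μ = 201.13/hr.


ρ = 58.31/201.13 = 0.2899
P(N ≥ n) = ρ^n = 0.2899^6 = 0.0005937

Final: 0.0005937


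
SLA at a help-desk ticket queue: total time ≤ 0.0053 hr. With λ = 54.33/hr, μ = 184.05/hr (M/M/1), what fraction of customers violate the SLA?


W ~ Exponential(μ−λ) for M/M/1.
μ − λ = 184.05 − 54.33 = 129.7200
P(W > t) = e^{−(μ−λ)t} = e^{−0.6875} = 0.502824

Final: 0.502824


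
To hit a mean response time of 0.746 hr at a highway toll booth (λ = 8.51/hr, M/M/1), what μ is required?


W = 1/(μ−λ) ⇒ μ − λ = 1/W = 1/0.746 = 1.3405
μ = λ + 1/W = 8.51 + 1.3405 = 9.8505 per hr

Final: 9.8505 /hr


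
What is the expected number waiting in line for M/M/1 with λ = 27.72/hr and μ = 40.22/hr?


ρ = 27.72/40.22 = 0.6892
Lq = ρ²/(1−ρ) = 0.4750/0.3108 = 1.5284

Final: 1.5284


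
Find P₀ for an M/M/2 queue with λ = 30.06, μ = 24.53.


a = λ/μ = 30.06/24.53 = 1.2254; ρ = a/c = 0.6127
Σ_{k=0}^{1} a^k/k! (terms k=0..1) = 1.00000 + 1.22544 = 2.22544
Tail: a^2/(2!(1−ρ)) = 1.50170/(2·0.3873) = 1.93877
P₀ = 1/(2.22544 + 1.93877) = 1/4.16421 = 0.240142

Final: 0.240142


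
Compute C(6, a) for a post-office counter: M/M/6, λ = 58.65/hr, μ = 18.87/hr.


a = λ/μ = 3.1081; ρ = a/6 = 0.5180
P₀ = 0.043772 (from M/M/c formula)
C(c,a) = [a^c/(c!(1−ρ))]·P₀ = [901.52276/(720·0.4820)]·0.043772
= 2.59785·0.043772 = 0.113712

Final: 0.113712


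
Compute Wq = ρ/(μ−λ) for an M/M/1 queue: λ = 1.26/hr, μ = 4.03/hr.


ρ = 1.26/4.03 = 0.3127
Wq = ρ/(μ−λ) = 0.3127/(4.03 − 1.26) = 0.3127/2.77 = 0.1129 hr

Final: 0.1129 hr


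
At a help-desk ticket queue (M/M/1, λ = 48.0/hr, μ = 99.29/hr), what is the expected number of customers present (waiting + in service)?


ρ = λ/μ = 48.0/99.29 = 0.4834
L = ρ/(1−ρ) = 0.4834/(1 − 0.4834) = 0.4834/0.5166 = 0.9359

Final: 0.9359


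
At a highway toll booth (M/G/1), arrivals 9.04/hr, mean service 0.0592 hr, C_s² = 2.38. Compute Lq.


ρ = λ·E[S] = 9.04·0.0592 = 0.5352
Lq = ρ²(1+C_s²)/(2(1−ρ)) = 0.2864·(1+2.38)/(2·0.4648)
= 0.2864·3.3800/0.9297 = 1.04129

Final: 1.04129


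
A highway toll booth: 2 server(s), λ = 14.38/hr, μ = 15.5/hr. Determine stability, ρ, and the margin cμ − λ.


Total capacity cμ = 2·15.5 = 31.00/hr
ρ = λ/(cμ) = 14.38/31.00 = 0.4639
Stable ⇔ ρ < 1: YES
Spare capacity = cμ − λ = 31.00 − 14.38 = 16.62/hr

Final: ρ = 0.4639; stable; margin = 16.62/hr


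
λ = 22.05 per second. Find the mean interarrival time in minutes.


Mean interarrival time = 1/λ = 1/22.05 second = 0.04535 second
In minutes: 0.04535 × 0.0166667 = 0.0007559 min

Final: 0.0007559 min


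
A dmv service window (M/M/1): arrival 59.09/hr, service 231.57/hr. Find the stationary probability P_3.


ρ = 59.09/231.57 = 0.2552
P_n = (1−ρ)·ρ^n = (1 − 0.2552)·0.2552^3 = 0.7448·0.016615 = 0.012375

Final: 0.012375


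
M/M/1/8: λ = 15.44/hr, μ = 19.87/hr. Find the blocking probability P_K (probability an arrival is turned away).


ρ = λ/μ = 15.44/19.87 = 0.7771
P_K = (1−ρ)ρ^K/(1−ρ^(K+1)) = (0.2229·0.132922)/(1 − 0.103287)
= 0.029635/0.896713 = 0.033048

Final: 0.033048


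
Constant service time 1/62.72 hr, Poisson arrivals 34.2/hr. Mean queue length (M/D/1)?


ρ = 34.2/62.72 = 0.5453
M/D/1: Lq = ρ²/(2(1−ρ)) = 0.2973/(2·0.4547) = 0.32694

Final: 0.32694


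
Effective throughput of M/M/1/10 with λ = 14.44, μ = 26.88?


ρ = 0.5372; P_K = (1−ρ)ρ^10/(1−ρ^11) = 0.0009273
λ_eff = λ(1 − P_K) = 14.44·(1 − 0.0009273) = 14.44·0.999073 = 14.4266 /hr

Final: 14.4266 /hr


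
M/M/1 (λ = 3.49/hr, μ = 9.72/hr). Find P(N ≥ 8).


ρ = 3.49/9.72 = 0.3591
P(N ≥ n) = ρ^n = 0.3591^8 = 0.0002762

Final: 0.0002762


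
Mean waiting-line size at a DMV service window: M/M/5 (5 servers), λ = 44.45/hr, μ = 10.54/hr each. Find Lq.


a = λ/μ = 4.2173; ρ = a/5 = 0.8435
P₀ = 0.009025
Lq = P₀·a^c·ρ / (c!·(1−ρ)²) = 0.009025·1333.99982·0.8435/(120·0.02451)
= 3.45302

Final: 3.45302


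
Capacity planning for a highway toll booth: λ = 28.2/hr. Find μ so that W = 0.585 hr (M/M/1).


W = 1/(μ−λ) ⇒ μ − λ = 1/W = 1/0.585 = 1.7094
μ = λ + 1/W = 28.2 + 1.7094 = 29.9094 per hr

Final: 29.9094 /hr


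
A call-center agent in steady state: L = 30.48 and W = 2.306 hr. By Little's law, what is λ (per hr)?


λ = L/W = 30.48/2.306 = 13.2177 /hr

Final: 13.2177 /hr


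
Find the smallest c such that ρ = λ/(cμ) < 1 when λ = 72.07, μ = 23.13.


Stability requires cμ > λ ⇔ c > λ/μ.
λ/μ = 72.07/23.13 = 3.1159
Minimum integer c = ⌊3.1159⌋ + 1 = 4
Check: 4·23.13 = 92.52 > 72.07, while 3·23.13 = 69.39 ≤ 72.07

Final: 4 servers


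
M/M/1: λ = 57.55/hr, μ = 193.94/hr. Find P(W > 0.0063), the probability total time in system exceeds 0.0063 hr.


W ~ Exponential(μ−λ) for M/M/1.
μ − λ = 193.94 − 57.55 = 136.3900
P(W > t) = e^{−(μ−λ)t} = e^{−0.8593} = 0.423477

Final: 0.423477


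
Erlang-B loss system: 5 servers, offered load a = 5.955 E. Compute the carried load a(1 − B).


B(5,5.955) = 0.357247 (Erlang-B)
Carried load = a(1 − B) = 5.955·(1 − 0.357247) = 5.955·0.642753 = 3.8276 E

Final: 3.8276 Erlangs


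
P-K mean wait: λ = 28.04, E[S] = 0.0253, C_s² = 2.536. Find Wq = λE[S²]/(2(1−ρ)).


ρ = λ·E[S] = 28.04·0.0253 = 0.7094
E[S²] = E[S]²(1+C_s²) = 0.0253²·(1+2.536) = 0.002263
Wq = λ·E[S²]/(2(1−ρ)) = 28.04·0.002263/(2·0.2906) = 0.10920 hr

Final: 0.10920 hr


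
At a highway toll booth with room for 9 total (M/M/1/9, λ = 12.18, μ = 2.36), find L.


ρ = 12.18/2.36 = 5.1610
L = ρ[1 − (K+1)ρ^K + Kρ^(K+1)] / [(1−ρ)(1−ρ^(K+1))]
Numerator: 5.1610·(1 − 10·2597870.916343 + 9·13407655.830957) = 488697697.779193
Denominator: (-4.1610)·(-13407654.830957) = 55789478.999998
L = 488697697.779193/55789478.999998 = 8.7597

Final: 8.7597


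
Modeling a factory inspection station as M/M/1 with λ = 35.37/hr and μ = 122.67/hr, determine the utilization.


ρ = λ/μ = 35.37/122.67 = 0.2883

Final: 0.2883


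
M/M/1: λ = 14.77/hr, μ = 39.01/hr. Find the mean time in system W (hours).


W = 1/(μ−λ) = 1/(39.01 − 14.77) = 1/24.24 = 0.04125 hr

Final: 0.04125 hr


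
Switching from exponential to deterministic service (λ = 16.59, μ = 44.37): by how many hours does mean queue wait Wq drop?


ρ = 16.59/44.37 = 0.3739
Wq(M/M/1) = ρ/(μ−λ) = 0.3739/27.78 = 0.01346 hr
Wq(M/D/1) = ρ/(2(μ−λ)) = 0.006730 hr
Savings = 0.01346 − 0.006730 = 0.006730 hr

Final: 0.006730 hr


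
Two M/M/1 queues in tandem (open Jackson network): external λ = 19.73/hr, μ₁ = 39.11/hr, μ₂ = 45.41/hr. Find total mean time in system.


Each node sees arrival rate λ = 19.73/hr (tandem ⇒ throughput preserved).
W₁ = 1/(μ₁−λ) = 1/(39.11−19.73) = 0.05160 hr
W₂ = 1/(μ₂−λ) = 1/(45.41−19.73) = 0.03894 hr
W_total = W₁ + W₂ = 0.05160 + 0.03894 = 0.09054 hr

Final: 0.09054 hr


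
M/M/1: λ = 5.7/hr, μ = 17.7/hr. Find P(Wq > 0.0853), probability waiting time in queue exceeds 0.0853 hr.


ρ = 5.7/17.7 = 0.3220
P(Wq > t) = ρ·e^{−(μ−λ)t} = 0.3220·e^{−1.0236}
= 0.3220·0.359299 = 0.115707

Final: 0.115707


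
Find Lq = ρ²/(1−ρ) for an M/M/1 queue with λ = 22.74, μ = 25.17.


ρ = 22.74/25.17 = 0.9035
Lq = ρ²/(1−ρ) = 0.8162/0.09654 = 8.4546

Final: 8.4546


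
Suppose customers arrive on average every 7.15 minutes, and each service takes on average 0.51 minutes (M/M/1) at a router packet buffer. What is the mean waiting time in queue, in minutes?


λ = 60/7.15 = 8.3916 /hr
μ = 60/0.51 = 117.6471 /hr
ρ = λ/μ = 8.3916/117.6471 = 0.07133
Wq = ρ/(μ−λ) = 0.07133/(117.6471−8.3916) = 0.0006529 hr
In minutes: 0.0006529·60 = 0.03917 min

Final: 0.03917 min


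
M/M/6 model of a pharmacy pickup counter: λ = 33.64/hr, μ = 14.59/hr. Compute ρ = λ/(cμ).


ρ = λ/(cμ) = 33.64/(6·14.59) = 33.64/87.54 = 0.3843

Final: 0.3843


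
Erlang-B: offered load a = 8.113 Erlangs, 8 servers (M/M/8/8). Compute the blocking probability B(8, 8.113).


B(c,a) = (a^c/c!) / Σ_{k=0}^{c} a^k/k!
a^8/8! = 465.512433
Σ terms (k=0..8): 1.00000 + 8.11300 + 32.91038 + 89.00065 + 180.51557 + 292.90456 + 396.05578 + 459.02865 + 465.51243 = 1925.041032
B = 465.512433/1925.041032 = 0.241819

Final: 0.241819


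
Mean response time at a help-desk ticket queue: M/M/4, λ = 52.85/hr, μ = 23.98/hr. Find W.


a = 2.2039; ρ = 0.5510; P₀ = 0.104101
Lq = P₀·a^c·ρ/(c!(1−ρ)²) = 0.27966
Wq = Lq/λ = 0.27966/52.85 = 0.005292 hr
W = Wq + 1/μ = 0.005292 + 0.04170 = 0.04699 hr

Final: 0.04699 hr


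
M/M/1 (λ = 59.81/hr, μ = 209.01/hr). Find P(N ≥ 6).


ρ = 59.81/209.01 = 0.2862
P(N ≥ n) = ρ^n = 0.2862^6 = 0.0005491

Final: 0.0005491


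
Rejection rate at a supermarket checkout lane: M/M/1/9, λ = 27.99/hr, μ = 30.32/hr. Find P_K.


ρ = λ/μ = 27.99/30.32 = 0.9232
P_K = (1−ρ)ρ^K/(1−ρ^(K+1)) = (0.07685·0.486926)/(1 − 0.449508)
= 0.037419/0.550492 = 0.067973

Final: 0.067973


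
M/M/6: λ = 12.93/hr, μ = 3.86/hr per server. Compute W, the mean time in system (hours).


a = 3.3497; ρ = 0.5583; P₀ = 0.033982
Lq = P₀·a^c·ρ/(c!(1−ρ)²) = 0.19080
Wq = Lq/λ = 0.19080/12.93 = 0.01476 hr
W = Wq + 1/μ = 0.01476 + 0.25907 = 0.27382 hr

Final: 0.27382 hr


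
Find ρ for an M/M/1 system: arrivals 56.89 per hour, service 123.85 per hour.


ρ = λ/μ = 56.89/123.85 = 0.4593

Final: 0.4593


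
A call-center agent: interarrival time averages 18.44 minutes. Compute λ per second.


λ = 1/(interarrival time) in consistent units.
1 second = 0.0166667 min, so λ = 0.0166667/18.44 = 0.0009038 per second

Final: 0.0009038 /sec


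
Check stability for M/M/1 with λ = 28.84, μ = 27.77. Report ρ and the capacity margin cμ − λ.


Total capacity cμ = 1·27.77 = 27.77/hr
ρ = λ/(cμ) = 28.84/27.77 = 1.0385
Stable ⇔ ρ < 1: NO
Spare capacity = cμ − λ = 27.77 − 28.84 = -1.07/hr

Final: ρ = 1.0385; unstable; margin = -1.07/hr


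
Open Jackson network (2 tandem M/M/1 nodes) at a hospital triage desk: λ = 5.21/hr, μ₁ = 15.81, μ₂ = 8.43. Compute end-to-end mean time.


Each node sees arrival rate λ = 5.21/hr (tandem ⇒ throughput preserved).
W₁ = 1/(μ₁−λ) = 1/(15.81−5.21) = 0.09434 hr
W₂ = 1/(μ₂−λ) = 1/(8.43−5.21) = 0.31056 hr
W_total = W₁ + W₂ = 0.09434 + 0.31056 = 0.40490 hr

Final: 0.40490 hr


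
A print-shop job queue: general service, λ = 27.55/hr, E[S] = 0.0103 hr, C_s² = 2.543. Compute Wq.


ρ = λ·E[S] = 27.55·0.0103 = 0.2838
E[S²] = E[S]²(1+C_s²) = 0.0103²·(1+2.543) = 0.0003759
Wq = λ·E[S²]/(2(1−ρ)) = 27.55·0.0003759/(2·0.7162) = 0.007229 hr

Final: 0.007229 hr


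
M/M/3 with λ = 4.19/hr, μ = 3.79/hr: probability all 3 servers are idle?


a = λ/μ = 4.19/3.79 = 1.1055; ρ = a/c = 0.3685
Σ_{k=0}^{2} a^k/k! (terms k=0..2) = 1.00000 + 1.10554 + 0.61111 = 2.71665
Tail: a^3/(3!(1−ρ)) = 1.35121/(6·0.6315) = 0.35662
P₀ = 1/(2.71665 + 0.35662) = 1/3.07327 = 0.325386

Final: 0.325386


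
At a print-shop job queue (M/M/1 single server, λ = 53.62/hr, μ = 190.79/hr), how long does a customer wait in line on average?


ρ = 53.62/190.79 = 0.2810
Wq = ρ/(μ−λ) = 0.2810/(190.79 − 53.62) = 0.2810/137.17 = 0.002049 hr

Final: 0.002049 hr
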